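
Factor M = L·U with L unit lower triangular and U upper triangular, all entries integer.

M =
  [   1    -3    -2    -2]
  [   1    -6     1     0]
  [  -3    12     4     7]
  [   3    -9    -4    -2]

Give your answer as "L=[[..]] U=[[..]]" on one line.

  R1 -= 1·R0 → [0,-3,3,2]
  R2 -= -3·R0 → [0,3,-2,1]
  R3 -= 3·R0 → [0,0,2,4]
  R2 -= -1·R1 → [0,0,1,3]
  R3 -= 0·R1 → [0,0,2,4]
  R3 -= 2·R2 → [0,0,0,-2]

L=[[1,0,0,0],[1,1,0,0],[-3,-1,1,0],[3,0,2,1]] U=[[1,-3,-2,-2],[0,-3,3,2],[0,0,1,3],[0,0,0,-2]]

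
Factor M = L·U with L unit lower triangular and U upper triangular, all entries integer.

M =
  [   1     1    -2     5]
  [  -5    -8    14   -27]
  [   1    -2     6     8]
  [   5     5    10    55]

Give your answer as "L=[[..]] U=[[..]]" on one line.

L=[[1,0,0,0],[-5,1,0,0],[1,1,1,0],[5,0,5,1]] U=[[1,1,-2,5],[0,-3,4,-2],[0,0,4,5],[0,0,0,5]]

  R1 -= -5·R0 → [0,-3,4,-2]
  R2 -= 1·R0 → [0,-3,8,3]
  R3 -= 5·R0 → [0,0,20,30]
  R2 -= 1·R1 → [0,0,4,5]
  R3 -= 0·R1 → [0,0,20,30]
  R3 -= 5·R2 → [0,0,0,5]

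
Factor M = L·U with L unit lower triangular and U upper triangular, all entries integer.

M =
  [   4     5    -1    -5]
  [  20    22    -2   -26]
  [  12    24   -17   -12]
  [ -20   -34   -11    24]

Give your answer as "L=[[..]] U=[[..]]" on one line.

  r1 -= 5·r0 → [0,-3,3,-1]
  r2 -= 3·r0 → [0,9,-14,3]
  r3 -= -5·r0 → [0,-9,-16,-1]
  r2 -= -3·r1 → [0,0,-5,0]
  r3 -= 3·r1 → [0,0,-25,2]
  r3 -= 5·r2 → [0,0,0,2]

L=[[1,0,0,0],[5,1,0,0],[3,-3,1,0],[-5,3,5,1]] U=[[4,5,-1,-5],[0,-3,3,-1],[0,0,-5,0],[0,0,0,2]]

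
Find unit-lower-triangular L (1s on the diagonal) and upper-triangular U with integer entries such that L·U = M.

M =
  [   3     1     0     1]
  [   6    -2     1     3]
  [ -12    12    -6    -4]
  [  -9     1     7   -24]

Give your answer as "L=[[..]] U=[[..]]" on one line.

L=[[1,0,0,0],[2,1,0,0],[-4,-4,1,0],[-3,-1,-4,1]] U=[[3,1,0,1],[0,-4,1,1],[0,0,-2,4],[0,0,0,-4]]

  row1 -= 2·row0 → [0,-4,1,1]
  row2 -= -4·row0 → [0,16,-6,0]
  row3 -= -3·row0 → [0,4,7,-21]
  row2 -= -4·row1 → [0,0,-2,4]
  row3 -= -1·row1 → [0,0,8,-20]
  row3 -= -4·row2 → [0,0,0,-4]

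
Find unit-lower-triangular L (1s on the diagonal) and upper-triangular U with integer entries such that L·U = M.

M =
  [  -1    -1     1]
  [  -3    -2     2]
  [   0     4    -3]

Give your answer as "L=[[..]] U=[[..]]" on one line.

L=[[1,0,0],[3,1,0],[0,4,1]] U=[[-1,-1,1],[0,1,-1],[0,0,1]]

  R1 -= 3·R0 → [0,1,-1]
  R2 -= 0·R0 → [0,4,-3]
  R2 -= 4·R1 → [0,0,1]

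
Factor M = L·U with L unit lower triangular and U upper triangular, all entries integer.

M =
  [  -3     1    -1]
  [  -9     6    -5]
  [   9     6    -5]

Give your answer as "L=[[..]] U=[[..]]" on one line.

L=[[1,0,0],[3,1,0],[-3,3,1]] U=[[-3,1,-1],[0,3,-2],[0,0,-2]]

  R1 -= 3·R0 → [0,3,-2]
  R2 -= -3·R0 → [0,9,-8]
  R2 -= 3·R1 → [0,0,-2]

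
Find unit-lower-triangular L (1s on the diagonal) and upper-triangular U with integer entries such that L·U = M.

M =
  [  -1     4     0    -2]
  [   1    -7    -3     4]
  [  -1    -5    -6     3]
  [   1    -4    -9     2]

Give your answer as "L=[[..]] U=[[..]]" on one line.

  r1 -= -1·r0 → [0,-3,-3,2]
  r2 -= 1·r0 → [0,-9,-6,5]
  r3 -= -1·r0 → [0,0,-9,0]
  r2 -= 3·r1 → [0,0,3,-1]
  r3 -= 0·r1 → [0,0,-9,0]
  r3 -= -3·r2 → [0,0,0,-3]

L=[[1,0,0,0],[-1,1,0,0],[1,3,1,0],[-1,0,-3,1]] U=[[-1,4,0,-2],[0,-3,-3,2],[0,0,3,-1],[0,0,0,-3]]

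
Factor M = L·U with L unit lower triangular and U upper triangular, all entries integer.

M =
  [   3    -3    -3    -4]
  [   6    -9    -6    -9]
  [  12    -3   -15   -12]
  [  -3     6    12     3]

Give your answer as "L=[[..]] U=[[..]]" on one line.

L=[[1,0,0,0],[2,1,0,0],[4,-3,1,0],[-1,-1,-3,1]] U=[[3,-3,-3,-4],[0,-3,0,-1],[0,0,-3,1],[0,0,0,1]]

  row1 -= 2·row0 → [0,-3,0,-1]
  row2 -= 4·row0 → [0,9,-3,4]
  row3 -= -1·row0 → [0,3,9,-1]
  row2 -= -3·row1 → [0,0,-3,1]
  row3 -= -1·row1 → [0,0,9,-2]
  row3 -= -3·row2 → [0,0,0,1]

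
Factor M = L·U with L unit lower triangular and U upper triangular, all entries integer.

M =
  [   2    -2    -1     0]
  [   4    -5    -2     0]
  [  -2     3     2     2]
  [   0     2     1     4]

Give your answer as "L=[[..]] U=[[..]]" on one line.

L=[[1,0,0,0],[2,1,0,0],[-1,-1,1,0],[0,-2,1,1]] U=[[2,-2,-1,0],[0,-1,0,0],[0,0,1,2],[0,0,0,2]]

  R1 -= 2·R0 → [0,-1,0,0]
  R2 -= -1·R0 → [0,1,1,2]
  R3 -= 0·R0 → [0,2,1,4]
  R2 -= -1·R1 → [0,0,1,2]
  R3 -= -2·R1 → [0,0,1,4]
  R3 -= 1·R2 → [0,0,0,2]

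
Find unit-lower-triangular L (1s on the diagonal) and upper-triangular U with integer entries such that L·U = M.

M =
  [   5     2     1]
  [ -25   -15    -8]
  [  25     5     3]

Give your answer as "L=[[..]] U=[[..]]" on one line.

  r1 -= -5·r0 → [0,-5,-3]
  r2 -= 5·r0 → [0,-5,-2]
  r2 -= 1·r1 → [0,0,1]

L=[[1,0,0],[-5,1,0],[5,1,1]] U=[[5,2,1],[0,-5,-3],[0,0,1]]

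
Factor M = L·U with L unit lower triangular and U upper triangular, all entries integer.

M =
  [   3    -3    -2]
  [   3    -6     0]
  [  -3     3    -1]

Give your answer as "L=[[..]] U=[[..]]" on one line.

L=[[1,0,0],[1,1,0],[-1,0,1]] U=[[3,-3,-2],[0,-3,2],[0,0,-3]]

  row1 -= 1·row0 → [0,-3,2]
  row2 -= -1·row0 → [0,0,-3]
  row2 -= 0·row1 → [0,0,-3]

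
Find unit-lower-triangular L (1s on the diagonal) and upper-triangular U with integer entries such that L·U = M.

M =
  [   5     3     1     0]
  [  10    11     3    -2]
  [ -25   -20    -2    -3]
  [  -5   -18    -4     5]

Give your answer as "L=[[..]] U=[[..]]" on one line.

L=[[1,0,0,0],[2,1,0,0],[-5,-1,1,0],[-1,-3,0,1]] U=[[5,3,1,0],[0,5,1,-2],[0,0,4,-5],[0,0,0,-1]]

  R1 -= 2·R0 → [0,5,1,-2]
  R2 -= -5·R0 → [0,-5,3,-3]
  R3 -= -1·R0 → [0,-15,-3,5]
  R2 -= -1·R1 → [0,0,4,-5]
  R3 -= -3·R1 → [0,0,0,-1]
  R3 -= 0·R2 → [0,0,0,-1]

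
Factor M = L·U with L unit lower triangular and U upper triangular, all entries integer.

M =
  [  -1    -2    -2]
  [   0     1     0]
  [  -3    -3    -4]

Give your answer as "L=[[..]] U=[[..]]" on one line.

  row1 -= 0·row0 → [0,1,0]
  row2 -= 3·row0 → [0,3,2]
  row2 -= 3·row1 → [0,0,2]

L=[[1,0,0],[0,1,0],[3,3,1]] U=[[-1,-2,-2],[0,1,0],[0,0,2]]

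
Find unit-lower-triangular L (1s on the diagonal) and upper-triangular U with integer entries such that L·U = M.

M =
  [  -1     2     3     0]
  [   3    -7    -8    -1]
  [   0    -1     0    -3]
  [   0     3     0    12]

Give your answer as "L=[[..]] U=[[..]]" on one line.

L=[[1,0,0,0],[-3,1,0,0],[0,1,1,0],[0,-3,-3,1]] U=[[-1,2,3,0],[0,-1,1,-1],[0,0,-1,-2],[0,0,0,3]]

  R1 -= -3·R0 → [0,-1,1,-1]
  R2 -= 0·R0 → [0,-1,0,-3]
  R3 -= 0·R0 → [0,3,0,12]
  R2 -= 1·R1 → [0,0,-1,-2]
  R3 -= -3·R1 → [0,0,3,9]
  R3 -= -3·R2 → [0,0,0,3]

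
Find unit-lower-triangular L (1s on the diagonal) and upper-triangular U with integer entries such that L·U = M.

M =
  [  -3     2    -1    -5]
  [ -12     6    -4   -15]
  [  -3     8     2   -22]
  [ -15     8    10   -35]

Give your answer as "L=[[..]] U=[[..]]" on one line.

  r1 -= 4·r0 → [0,-2,0,5]
  r2 -= 1·r0 → [0,6,3,-17]
  r3 -= 5·r0 → [0,-2,15,-10]
  r2 -= -3·r1 → [0,0,3,-2]
  r3 -= 1·r1 → [0,0,15,-15]
  r3 -= 5·r2 → [0,0,0,-5]

L=[[1,0,0,0],[4,1,0,0],[1,-3,1,0],[5,1,5,1]] U=[[-3,2,-1,-5],[0,-2,0,5],[0,0,3,-2],[0,0,0,-5]]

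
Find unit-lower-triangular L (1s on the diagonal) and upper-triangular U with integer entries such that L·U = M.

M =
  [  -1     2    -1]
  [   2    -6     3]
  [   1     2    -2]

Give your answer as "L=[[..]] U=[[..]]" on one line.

L=[[1,0,0],[-2,1,0],[-1,-2,1]] U=[[-1,2,-1],[0,-2,1],[0,0,-1]]

  R1 -= -2·R0 → [0,-2,1]
  R2 -= -1·R0 → [0,4,-3]
  R2 -= -2·R1 → [0,0,-1]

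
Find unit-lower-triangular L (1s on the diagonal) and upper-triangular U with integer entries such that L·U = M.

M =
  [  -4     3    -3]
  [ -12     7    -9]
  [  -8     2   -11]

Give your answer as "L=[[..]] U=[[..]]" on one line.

  R1 -= 3·R0 → [0,-2,0]
  R2 -= 2·R0 → [0,-4,-5]
  R2 -= 2·R1 → [0,0,-5]

L=[[1,0,0],[3,1,0],[2,2,1]] U=[[-4,3,-3],[0,-2,0],[0,0,-5]]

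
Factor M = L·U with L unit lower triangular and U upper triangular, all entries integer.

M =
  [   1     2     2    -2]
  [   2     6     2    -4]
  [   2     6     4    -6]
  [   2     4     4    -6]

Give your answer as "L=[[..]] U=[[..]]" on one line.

L=[[1,0,0,0],[2,1,0,0],[2,1,1,0],[2,0,0,1]] U=[[1,2,2,-2],[0,2,-2,0],[0,0,2,-2],[0,0,0,-2]]

  row1 -= 2·row0 → [0,2,-2,0]
  row2 -= 2·row0 → [0,2,0,-2]
  row3 -= 2·row0 → [0,0,0,-2]
  row2 -= 1·row1 → [0,0,2,-2]
  row3 -= 0·row1 → [0,0,0,-2]
  row3 -= 0·row2 → [0,0,0,-2]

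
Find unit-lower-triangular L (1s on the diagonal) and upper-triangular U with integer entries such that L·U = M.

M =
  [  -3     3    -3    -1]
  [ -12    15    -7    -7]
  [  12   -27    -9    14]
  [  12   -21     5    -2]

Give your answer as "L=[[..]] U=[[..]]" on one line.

L=[[1,0,0,0],[4,1,0,0],[-4,-5,1,0],[-4,-3,2,1]] U=[[-3,3,-3,-1],[0,3,5,-3],[0,0,4,-5],[0,0,0,-5]]

  r1 -= 4·r0 → [0,3,5,-3]
  r2 -= -4·r0 → [0,-15,-21,10]
  r3 -= -4·r0 → [0,-9,-7,-6]
  r2 -= -5·r1 → [0,0,4,-5]
  r3 -= -3·r1 → [0,0,8,-15]
  r3 -= 2·r2 → [0,0,0,-5]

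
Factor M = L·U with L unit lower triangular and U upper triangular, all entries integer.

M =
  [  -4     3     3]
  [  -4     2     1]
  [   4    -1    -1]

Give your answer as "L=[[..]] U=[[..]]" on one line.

  R1 -= 1·R0 → [0,-1,-2]
  R2 -= -1·R0 → [0,2,2]
  R2 -= -2·R1 → [0,0,-2]

L=[[1,0,0],[1,1,0],[-1,-2,1]] U=[[-4,3,3],[0,-1,-2],[0,0,-2]]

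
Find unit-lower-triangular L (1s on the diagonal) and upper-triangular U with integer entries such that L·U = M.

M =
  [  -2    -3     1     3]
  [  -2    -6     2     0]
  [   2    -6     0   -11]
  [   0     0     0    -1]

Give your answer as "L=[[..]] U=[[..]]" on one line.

  r1 -= 1·r0 → [0,-3,1,-3]
  r2 -= -1·r0 → [0,-9,1,-8]
  r3 -= 0·r0 → [0,0,0,-1]
  r2 -= 3·r1 → [0,0,-2,1]
  r3 -= 0·r1 → [0,0,0,-1]
  r3 -= 0·r2 → [0,0,0,-1]

L=[[1,0,0,0],[1,1,0,0],[-1,3,1,0],[0,0,0,1]] U=[[-2,-3,1,3],[0,-3,1,-3],[0,0,-2,1],[0,0,0,-1]]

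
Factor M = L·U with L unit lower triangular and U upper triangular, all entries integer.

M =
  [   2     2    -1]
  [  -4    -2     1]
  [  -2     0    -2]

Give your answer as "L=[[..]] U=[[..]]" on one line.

  R1 -= -2·R0 → [0,2,-1]
  R2 -= -1·R0 → [0,2,-3]
  R2 -= 1·R1 → [0,0,-2]

L=[[1,0,0],[-2,1,0],[-1,1,1]] U=[[2,2,-1],[0,2,-1],[0,0,-2]]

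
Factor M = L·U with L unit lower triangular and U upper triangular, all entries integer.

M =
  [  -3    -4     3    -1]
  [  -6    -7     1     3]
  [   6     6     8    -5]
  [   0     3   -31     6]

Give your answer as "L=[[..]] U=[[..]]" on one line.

  r1 -= 2·r0 → [0,1,-5,5]
  r2 -= -2·r0 → [0,-2,14,-7]
  r3 -= 0·r0 → [0,3,-31,6]
  r2 -= -2·r1 → [0,0,4,3]
  r3 -= 3·r1 → [0,0,-16,-9]
  r3 -= -4·r2 → [0,0,0,3]

L=[[1,0,0,0],[2,1,0,0],[-2,-2,1,0],[0,3,-4,1]] U=[[-3,-4,3,-1],[0,1,-5,5],[0,0,4,3],[0,0,0,3]]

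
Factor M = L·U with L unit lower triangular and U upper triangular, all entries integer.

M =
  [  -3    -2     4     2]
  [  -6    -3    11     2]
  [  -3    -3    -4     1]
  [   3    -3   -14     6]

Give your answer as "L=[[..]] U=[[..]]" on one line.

  R1 -= 2·R0 → [0,1,3,-2]
  R2 -= 1·R0 → [0,-1,-8,-1]
  R3 -= -1·R0 → [0,-5,-10,8]
  R2 -= -1·R1 → [0,0,-5,-3]
  R3 -= -5·R1 → [0,0,5,-2]
  R3 -= -1·R2 → [0,0,0,-5]

L=[[1,0,0,0],[2,1,0,0],[1,-1,1,0],[-1,-5,-1,1]] U=[[-3,-2,4,2],[0,1,3,-2],[0,0,-5,-3],[0,0,0,-5]]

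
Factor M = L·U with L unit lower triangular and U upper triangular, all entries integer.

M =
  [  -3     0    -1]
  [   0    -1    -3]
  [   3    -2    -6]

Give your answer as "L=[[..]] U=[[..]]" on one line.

  r1 -= 0·r0 → [0,-1,-3]
  r2 -= -1·r0 → [0,-2,-7]
  r2 -= 2·r1 → [0,0,-1]

L=[[1,0,0],[0,1,0],[-1,2,1]] U=[[-3,0,-1],[0,-1,-3],[0,0,-1]]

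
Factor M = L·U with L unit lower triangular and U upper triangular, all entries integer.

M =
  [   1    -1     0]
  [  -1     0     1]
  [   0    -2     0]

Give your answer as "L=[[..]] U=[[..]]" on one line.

L=[[1,0,0],[-1,1,0],[0,2,1]] U=[[1,-1,0],[0,-1,1],[0,0,-2]]

  r1 -= -1·r0 → [0,-1,1]
  r2 -= 0·r0 → [0,-2,0]
  r2 -= 2·r1 → [0,0,-2]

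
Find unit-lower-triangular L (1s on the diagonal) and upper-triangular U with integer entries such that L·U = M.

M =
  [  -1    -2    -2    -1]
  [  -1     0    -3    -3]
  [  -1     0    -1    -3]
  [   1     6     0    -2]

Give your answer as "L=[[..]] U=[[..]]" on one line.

  row1 -= 1·row0 → [0,2,-1,-2]
  row2 -= 1·row0 → [0,2,1,-2]
  row3 -= -1·row0 → [0,4,-2,-3]
  row2 -= 1·row1 → [0,0,2,0]
  row3 -= 2·row1 → [0,0,0,1]
  row3 -= 0·row2 → [0,0,0,1]

L=[[1,0,0,0],[1,1,0,0],[1,1,1,0],[-1,2,0,1]] U=[[-1,-2,-2,-1],[0,2,-1,-2],[0,0,2,0],[0,0,0,1]]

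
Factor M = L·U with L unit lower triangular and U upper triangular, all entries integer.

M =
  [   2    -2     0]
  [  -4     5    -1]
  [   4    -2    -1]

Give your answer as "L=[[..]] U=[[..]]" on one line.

L=[[1,0,0],[-2,1,0],[2,2,1]] U=[[2,-2,0],[0,1,-1],[0,0,1]]

  R1 -= -2·R0 → [0,1,-1]
  R2 -= 2·R0 → [0,2,-1]
  R2 -= 2·R1 → [0,0,1]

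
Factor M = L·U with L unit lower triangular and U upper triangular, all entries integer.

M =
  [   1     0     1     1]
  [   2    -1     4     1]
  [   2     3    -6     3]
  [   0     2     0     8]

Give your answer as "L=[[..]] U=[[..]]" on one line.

  r1 -= 2·r0 → [0,-1,2,-1]
  r2 -= 2·r0 → [0,3,-8,1]
  r3 -= 0·r0 → [0,2,0,8]
  r2 -= -3·r1 → [0,0,-2,-2]
  r3 -= -2·r1 → [0,0,4,6]
  r3 -= -2·r2 → [0,0,0,2]

L=[[1,0,0,0],[2,1,0,0],[2,-3,1,0],[0,-2,-2,1]] U=[[1,0,1,1],[0,-1,2,-1],[0,0,-2,-2],[0,0,0,2]]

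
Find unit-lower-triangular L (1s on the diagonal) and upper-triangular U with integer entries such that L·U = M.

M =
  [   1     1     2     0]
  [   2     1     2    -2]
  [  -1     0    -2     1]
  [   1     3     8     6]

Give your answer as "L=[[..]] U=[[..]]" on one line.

  R1 -= 2·R0 → [0,-1,-2,-2]
  R2 -= -1·R0 → [0,1,0,1]
  R3 -= 1·R0 → [0,2,6,6]
  R2 -= -1·R1 → [0,0,-2,-1]
  R3 -= -2·R1 → [0,0,2,2]
  R3 -= -1·R2 → [0,0,0,1]

L=[[1,0,0,0],[2,1,0,0],[-1,-1,1,0],[1,-2,-1,1]] U=[[1,1,2,0],[0,-1,-2,-2],[0,0,-2,-1],[0,0,0,1]]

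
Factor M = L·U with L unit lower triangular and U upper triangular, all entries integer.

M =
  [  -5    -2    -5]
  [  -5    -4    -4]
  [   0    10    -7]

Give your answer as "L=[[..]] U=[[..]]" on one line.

  r1 -= 1·r0 → [0,-2,1]
  r2 -= 0·r0 → [0,10,-7]
  r2 -= -5·r1 → [0,0,-2]

L=[[1,0,0],[1,1,0],[0,-5,1]] U=[[-5,-2,-5],[0,-2,1],[0,0,-2]]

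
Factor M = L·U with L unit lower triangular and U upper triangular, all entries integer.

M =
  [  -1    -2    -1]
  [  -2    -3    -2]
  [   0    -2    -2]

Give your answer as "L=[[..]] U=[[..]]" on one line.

  r1 -= 2·r0 → [0,1,0]
  r2 -= 0·r0 → [0,-2,-2]
  r2 -= -2·r1 → [0,0,-2]

L=[[1,0,0],[2,1,0],[0,-2,1]] U=[[-1,-2,-1],[0,1,0],[0,0,-2]]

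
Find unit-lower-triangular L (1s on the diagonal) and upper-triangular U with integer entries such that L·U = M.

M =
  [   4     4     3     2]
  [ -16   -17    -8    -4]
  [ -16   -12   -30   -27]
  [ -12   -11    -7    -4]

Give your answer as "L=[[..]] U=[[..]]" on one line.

L=[[1,0,0,0],[-4,1,0,0],[-4,-4,1,0],[-3,-1,-3,1]] U=[[4,4,3,2],[0,-1,4,4],[0,0,-2,-3],[0,0,0,-3]]

  R1 -= -4·R0 → [0,-1,4,4]
  R2 -= -4·R0 → [0,4,-18,-19]
  R3 -= -3·R0 → [0,1,2,2]
  R2 -= -4·R1 → [0,0,-2,-3]
  R3 -= -1·R1 → [0,0,6,6]
  R3 -= -3·R2 → [0,0,0,-3]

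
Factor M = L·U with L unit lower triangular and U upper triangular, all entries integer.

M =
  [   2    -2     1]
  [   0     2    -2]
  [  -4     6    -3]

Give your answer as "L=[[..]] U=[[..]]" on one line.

  R1 -= 0·R0 → [0,2,-2]
  R2 -= -2·R0 → [0,2,-1]
  R2 -= 1·R1 → [0,0,1]

L=[[1,0,0],[0,1,0],[-2,1,1]] U=[[2,-2,1],[0,2,-2],[0,0,1]]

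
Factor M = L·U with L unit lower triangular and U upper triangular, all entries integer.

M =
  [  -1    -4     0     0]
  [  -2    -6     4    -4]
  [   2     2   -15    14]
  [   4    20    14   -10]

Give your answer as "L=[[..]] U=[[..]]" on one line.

L=[[1,0,0,0],[2,1,0,0],[-2,-3,1,0],[-4,2,-2,1]] U=[[-1,-4,0,0],[0,2,4,-4],[0,0,-3,2],[0,0,0,2]]

  r1 -= 2·r0 → [0,2,4,-4]
  r2 -= -2·r0 → [0,-6,-15,14]
  r3 -= -4·r0 → [0,4,14,-10]
  r2 -= -3·r1 → [0,0,-3,2]
  r3 -= 2·r1 → [0,0,6,-2]
  r3 -= -2·r2 → [0,0,0,2]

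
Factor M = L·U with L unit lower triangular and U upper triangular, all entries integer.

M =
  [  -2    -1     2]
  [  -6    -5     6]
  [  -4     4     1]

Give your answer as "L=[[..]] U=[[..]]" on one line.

  r1 -= 3·r0 → [0,-2,0]
  r2 -= 2·r0 → [0,6,-3]
  r2 -= -3·r1 → [0,0,-3]

L=[[1,0,0],[3,1,0],[2,-3,1]] U=[[-2,-1,2],[0,-2,0],[0,0,-3]]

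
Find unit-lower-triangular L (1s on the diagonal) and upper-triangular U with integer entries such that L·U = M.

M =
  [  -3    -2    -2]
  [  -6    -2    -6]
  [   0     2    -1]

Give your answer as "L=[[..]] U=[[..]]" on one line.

  row1 -= 2·row0 → [0,2,-2]
  row2 -= 0·row0 → [0,2,-1]
  row2 -= 1·row1 → [0,0,1]

L=[[1,0,0],[2,1,0],[0,1,1]] U=[[-3,-2,-2],[0,2,-2],[0,0,1]]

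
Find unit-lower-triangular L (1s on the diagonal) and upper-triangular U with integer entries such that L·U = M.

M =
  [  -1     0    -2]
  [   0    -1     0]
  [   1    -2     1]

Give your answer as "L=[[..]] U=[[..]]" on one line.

L=[[1,0,0],[0,1,0],[-1,2,1]] U=[[-1,0,-2],[0,-1,0],[0,0,-1]]

  row1 -= 0·row0 → [0,-1,0]
  row2 -= -1·row0 → [0,-2,-1]
  row2 -= 2·row1 → [0,0,-1]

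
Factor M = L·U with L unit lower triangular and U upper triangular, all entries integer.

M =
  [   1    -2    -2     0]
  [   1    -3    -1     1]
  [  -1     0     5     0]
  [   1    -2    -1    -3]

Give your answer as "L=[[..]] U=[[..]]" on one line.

L=[[1,0,0,0],[1,1,0,0],[-1,2,1,0],[1,0,1,1]] U=[[1,-2,-2,0],[0,-1,1,1],[0,0,1,-2],[0,0,0,-1]]

  R1 -= 1·R0 → [0,-1,1,1]
  R2 -= -1·R0 → [0,-2,3,0]
  R3 -= 1·R0 → [0,0,1,-3]
  R2 -= 2·R1 → [0,0,1,-2]
  R3 -= 0·R1 → [0,0,1,-3]
  R3 -= 1·R2 → [0,0,0,-1]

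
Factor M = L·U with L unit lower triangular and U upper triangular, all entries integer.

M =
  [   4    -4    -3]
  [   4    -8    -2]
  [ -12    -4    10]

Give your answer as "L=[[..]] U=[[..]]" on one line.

L=[[1,0,0],[1,1,0],[-3,4,1]] U=[[4,-4,-3],[0,-4,1],[0,0,-3]]

  r1 -= 1·r0 → [0,-4,1]
  r2 -= -3·r0 → [0,-16,1]
  r2 -= 4·r1 → [0,0,-3]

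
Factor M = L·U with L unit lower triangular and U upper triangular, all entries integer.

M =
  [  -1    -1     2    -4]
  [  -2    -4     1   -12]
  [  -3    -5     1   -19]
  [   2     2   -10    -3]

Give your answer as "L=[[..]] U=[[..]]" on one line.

  r1 -= 2·r0 → [0,-2,-3,-4]
  r2 -= 3·r0 → [0,-2,-5,-7]
  r3 -= -2·r0 → [0,0,-6,-11]
  r2 -= 1·r1 → [0,0,-2,-3]
  r3 -= 0·r1 → [0,0,-6,-11]
  r3 -= 3·r2 → [0,0,0,-2]

L=[[1,0,0,0],[2,1,0,0],[3,1,1,0],[-2,0,3,1]] U=[[-1,-1,2,-4],[0,-2,-3,-4],[0,0,-2,-3],[0,0,0,-2]]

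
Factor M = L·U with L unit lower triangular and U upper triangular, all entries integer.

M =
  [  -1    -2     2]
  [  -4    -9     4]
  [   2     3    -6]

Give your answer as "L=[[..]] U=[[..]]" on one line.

L=[[1,0,0],[4,1,0],[-2,1,1]] U=[[-1,-2,2],[0,-1,-4],[0,0,2]]

  R1 -= 4·R0 → [0,-1,-4]
  R2 -= -2·R0 → [0,-1,-2]
  R2 -= 1·R1 → [0,0,2]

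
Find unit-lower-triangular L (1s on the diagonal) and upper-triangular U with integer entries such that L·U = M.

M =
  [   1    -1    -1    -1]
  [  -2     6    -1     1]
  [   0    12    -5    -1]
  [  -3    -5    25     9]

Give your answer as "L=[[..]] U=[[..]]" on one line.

L=[[1,0,0,0],[-2,1,0,0],[0,3,1,0],[-3,-2,4,1]] U=[[1,-1,-1,-1],[0,4,-3,-1],[0,0,4,2],[0,0,0,-4]]

  row1 -= -2·row0 → [0,4,-3,-1]
  row2 -= 0·row0 → [0,12,-5,-1]
  row3 -= -3·row0 → [0,-8,22,6]
  row2 -= 3·row1 → [0,0,4,2]
  row3 -= -2·row1 → [0,0,16,4]
  row3 -= 4·row2 → [0,0,0,-4]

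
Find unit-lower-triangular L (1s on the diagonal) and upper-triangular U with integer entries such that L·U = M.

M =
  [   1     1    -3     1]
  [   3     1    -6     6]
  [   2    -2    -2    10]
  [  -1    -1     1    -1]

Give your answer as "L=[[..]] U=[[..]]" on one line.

L=[[1,0,0,0],[3,1,0,0],[2,2,1,0],[-1,0,1,1]] U=[[1,1,-3,1],[0,-2,3,3],[0,0,-2,2],[0,0,0,-2]]

  row1 -= 3·row0 → [0,-2,3,3]
  row2 -= 2·row0 → [0,-4,4,8]
  row3 -= -1·row0 → [0,0,-2,0]
  row2 -= 2·row1 → [0,0,-2,2]
  row3 -= 0·row1 → [0,0,-2,0]
  row3 -= 1·row2 → [0,0,0,-2]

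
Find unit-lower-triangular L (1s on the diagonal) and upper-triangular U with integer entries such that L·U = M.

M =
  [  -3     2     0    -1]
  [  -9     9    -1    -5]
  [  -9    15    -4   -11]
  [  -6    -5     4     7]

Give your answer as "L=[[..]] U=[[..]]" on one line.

  row1 -= 3·row0 → [0,3,-1,-2]
  row2 -= 3·row0 → [0,9,-4,-8]
  row3 -= 2·row0 → [0,-9,4,9]
  row2 -= 3·row1 → [0,0,-1,-2]
  row3 -= -3·row1 → [0,0,1,3]
  row3 -= -1·row2 → [0,0,0,1]

L=[[1,0,0,0],[3,1,0,0],[3,3,1,0],[2,-3,-1,1]] U=[[-3,2,0,-1],[0,3,-1,-2],[0,0,-1,-2],[0,0,0,1]]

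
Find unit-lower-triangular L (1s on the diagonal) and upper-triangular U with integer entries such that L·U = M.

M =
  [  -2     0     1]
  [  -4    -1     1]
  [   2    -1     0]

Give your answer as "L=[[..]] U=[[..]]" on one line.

L=[[1,0,0],[2,1,0],[-1,1,1]] U=[[-2,0,1],[0,-1,-1],[0,0,2]]

  r1 -= 2·r0 → [0,-1,-1]
  r2 -= -1·r0 → [0,-1,1]
  r2 -= 1·r1 → [0,0,2]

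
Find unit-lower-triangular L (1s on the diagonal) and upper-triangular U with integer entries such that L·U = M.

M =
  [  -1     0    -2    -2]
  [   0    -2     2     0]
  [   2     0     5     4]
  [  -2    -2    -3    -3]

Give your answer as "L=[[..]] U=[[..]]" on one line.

  r1 -= 0·r0 → [0,-2,2,0]
  r2 -= -2·r0 → [0,0,1,0]
  r3 -= 2·r0 → [0,-2,1,1]
  r2 -= 0·r1 → [0,0,1,0]
  r3 -= 1·r1 → [0,0,-1,1]
  r3 -= -1·r2 → [0,0,0,1]

L=[[1,0,0,0],[0,1,0,0],[-2,0,1,0],[2,1,-1,1]] U=[[-1,0,-2,-2],[0,-2,2,0],[0,0,1,0],[0,0,0,1]]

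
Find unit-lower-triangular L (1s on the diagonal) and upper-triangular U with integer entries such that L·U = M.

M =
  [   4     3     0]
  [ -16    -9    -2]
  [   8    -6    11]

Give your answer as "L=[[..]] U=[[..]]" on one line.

  r1 -= -4·r0 → [0,3,-2]
  r2 -= 2·r0 → [0,-12,11]
  r2 -= -4·r1 → [0,0,3]

L=[[1,0,0],[-4,1,0],[2,-4,1]] U=[[4,3,0],[0,3,-2],[0,0,3]]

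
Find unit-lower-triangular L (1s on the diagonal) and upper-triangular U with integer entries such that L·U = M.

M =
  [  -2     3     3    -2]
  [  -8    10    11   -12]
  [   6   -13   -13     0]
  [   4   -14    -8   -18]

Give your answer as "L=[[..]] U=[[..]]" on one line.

L=[[1,0,0,0],[4,1,0,0],[-3,2,1,0],[-2,4,-1,1]] U=[[-2,3,3,-2],[0,-2,-1,-4],[0,0,-2,2],[0,0,0,-4]]

  R1 -= 4·R0 → [0,-2,-1,-4]
  R2 -= -3·R0 → [0,-4,-4,-6]
  R3 -= -2·R0 → [0,-8,-2,-22]
  R2 -= 2·R1 → [0,0,-2,2]
  R3 -= 4·R1 → [0,0,2,-6]
  R3 -= -1·R2 → [0,0,0,-4]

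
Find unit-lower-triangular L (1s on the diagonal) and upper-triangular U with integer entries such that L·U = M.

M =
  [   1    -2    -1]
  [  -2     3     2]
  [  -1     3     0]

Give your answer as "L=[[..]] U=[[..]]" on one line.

  row1 -= -2·row0 → [0,-1,0]
  row2 -= -1·row0 → [0,1,-1]
  row2 -= -1·row1 → [0,0,-1]

L=[[1,0,0],[-2,1,0],[-1,-1,1]] U=[[1,-2,-1],[0,-1,0],[0,0,-1]]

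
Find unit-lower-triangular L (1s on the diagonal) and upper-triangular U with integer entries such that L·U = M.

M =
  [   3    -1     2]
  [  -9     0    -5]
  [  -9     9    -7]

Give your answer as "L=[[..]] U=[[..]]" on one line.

  row1 -= -3·row0 → [0,-3,1]
  row2 -= -3·row0 → [0,6,-1]
  row2 -= -2·row1 → [0,0,1]

L=[[1,0,0],[-3,1,0],[-3,-2,1]] U=[[3,-1,2],[0,-3,1],[0,0,1]]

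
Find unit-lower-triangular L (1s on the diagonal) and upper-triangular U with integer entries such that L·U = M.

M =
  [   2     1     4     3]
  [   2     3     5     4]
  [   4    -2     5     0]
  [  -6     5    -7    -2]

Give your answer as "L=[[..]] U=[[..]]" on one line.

L=[[1,0,0,0],[1,1,0,0],[2,-2,1,0],[-3,4,-1,1]] U=[[2,1,4,3],[0,2,1,1],[0,0,-1,-4],[0,0,0,-1]]

  row1 -= 1·row0 → [0,2,1,1]
  row2 -= 2·row0 → [0,-4,-3,-6]
  row3 -= -3·row0 → [0,8,5,7]
  row2 -= -2·row1 → [0,0,-1,-4]
  row3 -= 4·row1 → [0,0,1,3]
  row3 -= -1·row2 → [0,0,0,-1]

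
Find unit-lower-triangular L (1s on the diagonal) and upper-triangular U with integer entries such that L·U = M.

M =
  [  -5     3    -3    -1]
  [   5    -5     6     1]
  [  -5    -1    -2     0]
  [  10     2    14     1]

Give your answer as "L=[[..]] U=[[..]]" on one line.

  R1 -= -1·R0 → [0,-2,3,0]
  R2 -= 1·R0 → [0,-4,1,1]
  R3 -= -2·R0 → [0,8,8,-1]
  R2 -= 2·R1 → [0,0,-5,1]
  R3 -= -4·R1 → [0,0,20,-1]
  R3 -= -4·R2 → [0,0,0,3]

L=[[1,0,0,0],[-1,1,0,0],[1,2,1,0],[-2,-4,-4,1]] U=[[-5,3,-3,-1],[0,-2,3,0],[0,0,-5,1],[0,0,0,3]]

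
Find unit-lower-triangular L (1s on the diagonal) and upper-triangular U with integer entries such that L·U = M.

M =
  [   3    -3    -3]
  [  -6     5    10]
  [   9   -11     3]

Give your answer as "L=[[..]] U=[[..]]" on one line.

  R1 -= -2·R0 → [0,-1,4]
  R2 -= 3·R0 → [0,-2,12]
  R2 -= 2·R1 → [0,0,4]

L=[[1,0,0],[-2,1,0],[3,2,1]] U=[[3,-3,-3],[0,-1,4],[0,0,4]]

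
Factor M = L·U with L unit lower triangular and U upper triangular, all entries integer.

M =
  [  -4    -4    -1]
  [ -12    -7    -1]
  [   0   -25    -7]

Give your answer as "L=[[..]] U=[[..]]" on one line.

  R1 -= 3·R0 → [0,5,2]
  R2 -= 0·R0 → [0,-25,-7]
  R2 -= -5·R1 → [0,0,3]

L=[[1,0,0],[3,1,0],[0,-5,1]] U=[[-4,-4,-1],[0,5,2],[0,0,3]]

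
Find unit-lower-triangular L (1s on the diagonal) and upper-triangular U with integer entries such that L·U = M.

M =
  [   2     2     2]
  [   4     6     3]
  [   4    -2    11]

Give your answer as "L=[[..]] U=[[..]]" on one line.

L=[[1,0,0],[2,1,0],[2,-3,1]] U=[[2,2,2],[0,2,-1],[0,0,4]]

  r1 -= 2·r0 → [0,2,-1]
  r2 -= 2·r0 → [0,-6,7]
  r2 -= -3·r1 → [0,0,4]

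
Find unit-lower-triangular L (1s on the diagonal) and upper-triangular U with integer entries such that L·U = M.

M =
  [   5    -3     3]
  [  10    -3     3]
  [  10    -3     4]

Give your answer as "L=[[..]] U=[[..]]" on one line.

L=[[1,0,0],[2,1,0],[2,1,1]] U=[[5,-3,3],[0,3,-3],[0,0,1]]

  R1 -= 2·R0 → [0,3,-3]
  R2 -= 2·R0 → [0,3,-2]
  R2 -= 1·R1 → [0,0,1]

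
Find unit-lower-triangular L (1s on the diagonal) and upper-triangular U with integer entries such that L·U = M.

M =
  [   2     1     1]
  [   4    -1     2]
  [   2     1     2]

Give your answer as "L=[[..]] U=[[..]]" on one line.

L=[[1,0,0],[2,1,0],[1,0,1]] U=[[2,1,1],[0,-3,0],[0,0,1]]

  R1 -= 2·R0 → [0,-3,0]
  R2 -= 1·R0 → [0,0,1]
  R2 -= 0·R1 → [0,0,1]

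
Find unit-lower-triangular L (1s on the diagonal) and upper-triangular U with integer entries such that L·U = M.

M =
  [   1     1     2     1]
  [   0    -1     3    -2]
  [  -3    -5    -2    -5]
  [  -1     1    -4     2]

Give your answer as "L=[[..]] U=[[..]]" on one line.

  row1 -= 0·row0 → [0,-1,3,-2]
  row2 -= -3·row0 → [0,-2,4,-2]
  row3 -= -1·row0 → [0,2,-2,3]
  row2 -= 2·row1 → [0,0,-2,2]
  row3 -= -2·row1 → [0,0,4,-1]
  row3 -= -2·row2 → [0,0,0,3]

L=[[1,0,0,0],[0,1,0,0],[-3,2,1,0],[-1,-2,-2,1]] U=[[1,1,2,1],[0,-1,3,-2],[0,0,-2,2],[0,0,0,3]]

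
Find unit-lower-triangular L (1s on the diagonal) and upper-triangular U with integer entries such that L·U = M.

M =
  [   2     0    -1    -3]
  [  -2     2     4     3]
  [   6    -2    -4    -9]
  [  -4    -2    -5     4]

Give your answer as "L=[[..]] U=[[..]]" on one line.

  R1 -= -1·R0 → [0,2,3,0]
  R2 -= 3·R0 → [0,-2,-1,0]
  R3 -= -2·R0 → [0,-2,-7,-2]
  R2 -= -1·R1 → [0,0,2,0]
  R3 -= -1·R1 → [0,0,-4,-2]
  R3 -= -2·R2 → [0,0,0,-2]

L=[[1,0,0,0],[-1,1,0,0],[3,-1,1,0],[-2,-1,-2,1]] U=[[2,0,-1,-3],[0,2,3,0],[0,0,2,0],[0,0,0,-2]]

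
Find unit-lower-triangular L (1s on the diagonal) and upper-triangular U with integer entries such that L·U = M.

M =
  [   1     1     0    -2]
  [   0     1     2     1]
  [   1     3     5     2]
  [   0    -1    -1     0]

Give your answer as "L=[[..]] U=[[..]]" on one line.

L=[[1,0,0,0],[0,1,0,0],[1,2,1,0],[0,-1,1,1]] U=[[1,1,0,-2],[0,1,2,1],[0,0,1,2],[0,0,0,-1]]

  row1 -= 0·row0 → [0,1,2,1]
  row2 -= 1·row0 → [0,2,5,4]
  row3 -= 0·row0 → [0,-1,-1,0]
  row2 -= 2·row1 → [0,0,1,2]
  row3 -= -1·row1 → [0,0,1,1]
  row3 -= 1·row2 → [0,0,0,-1]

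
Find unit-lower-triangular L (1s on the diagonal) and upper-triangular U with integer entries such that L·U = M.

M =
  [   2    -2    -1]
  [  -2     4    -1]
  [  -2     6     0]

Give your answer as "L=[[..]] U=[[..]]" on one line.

L=[[1,0,0],[-1,1,0],[-1,2,1]] U=[[2,-2,-1],[0,2,-2],[0,0,3]]

  R1 -= -1·R0 → [0,2,-2]
  R2 -= -1·R0 → [0,4,-1]
  R2 -= 2·R1 → [0,0,3]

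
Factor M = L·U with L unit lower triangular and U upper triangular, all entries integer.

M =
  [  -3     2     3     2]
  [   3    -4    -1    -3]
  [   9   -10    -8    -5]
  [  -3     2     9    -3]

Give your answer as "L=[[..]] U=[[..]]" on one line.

L=[[1,0,0,0],[-1,1,0,0],[-3,2,1,0],[1,0,-2,1]] U=[[-3,2,3,2],[0,-2,2,-1],[0,0,-3,3],[0,0,0,1]]

  R1 -= -1·R0 → [0,-2,2,-1]
  R2 -= -3·R0 → [0,-4,1,1]
  R3 -= 1·R0 → [0,0,6,-5]
  R2 -= 2·R1 → [0,0,-3,3]
  R3 -= 0·R1 → [0,0,6,-5]
  R3 -= -2·R2 → [0,0,0,1]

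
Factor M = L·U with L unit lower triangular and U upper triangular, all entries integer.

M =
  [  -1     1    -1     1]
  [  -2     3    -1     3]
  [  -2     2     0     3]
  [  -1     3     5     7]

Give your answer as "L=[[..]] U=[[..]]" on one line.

  row1 -= 2·row0 → [0,1,1,1]
  row2 -= 2·row0 → [0,0,2,1]
  row3 -= 1·row0 → [0,2,6,6]
  row2 -= 0·row1 → [0,0,2,1]
  row3 -= 2·row1 → [0,0,4,4]
  row3 -= 2·row2 → [0,0,0,2]

L=[[1,0,0,0],[2,1,0,0],[2,0,1,0],[1,2,2,1]] U=[[-1,1,-1,1],[0,1,1,1],[0,0,2,1],[0,0,0,2]]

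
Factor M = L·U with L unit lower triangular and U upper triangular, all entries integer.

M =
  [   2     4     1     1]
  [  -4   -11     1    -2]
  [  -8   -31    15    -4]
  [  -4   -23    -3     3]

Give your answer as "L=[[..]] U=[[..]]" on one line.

L=[[1,0,0,0],[-2,1,0,0],[-4,5,1,0],[-2,5,-4,1]] U=[[2,4,1,1],[0,-3,3,0],[0,0,4,0],[0,0,0,5]]

  r1 -= -2·r0 → [0,-3,3,0]
  r2 -= -4·r0 → [0,-15,19,0]
  r3 -= -2·r0 → [0,-15,-1,5]
  r2 -= 5·r1 → [0,0,4,0]
  r3 -= 5·r1 → [0,0,-16,5]
  r3 -= -4·r2 → [0,0,0,5]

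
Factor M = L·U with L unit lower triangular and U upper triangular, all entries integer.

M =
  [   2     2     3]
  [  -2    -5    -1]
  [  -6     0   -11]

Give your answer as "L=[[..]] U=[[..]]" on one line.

  r1 -= -1·r0 → [0,-3,2]
  r2 -= -3·r0 → [0,6,-2]
  r2 -= -2·r1 → [0,0,2]

L=[[1,0,0],[-1,1,0],[-3,-2,1]] U=[[2,2,3],[0,-3,2],[0,0,2]]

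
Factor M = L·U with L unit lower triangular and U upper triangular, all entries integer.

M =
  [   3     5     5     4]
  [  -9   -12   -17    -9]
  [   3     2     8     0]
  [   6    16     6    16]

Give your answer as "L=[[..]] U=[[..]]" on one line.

L=[[1,0,0,0],[-3,1,0,0],[1,-1,1,0],[2,2,0,1]] U=[[3,5,5,4],[0,3,-2,3],[0,0,1,-1],[0,0,0,2]]

  r1 -= -3·r0 → [0,3,-2,3]
  r2 -= 1·r0 → [0,-3,3,-4]
  r3 -= 2·r0 → [0,6,-4,8]
  r2 -= -1·r1 → [0,0,1,-1]
  r3 -= 2·r1 → [0,0,0,2]
  r3 -= 0·r2 → [0,0,0,2]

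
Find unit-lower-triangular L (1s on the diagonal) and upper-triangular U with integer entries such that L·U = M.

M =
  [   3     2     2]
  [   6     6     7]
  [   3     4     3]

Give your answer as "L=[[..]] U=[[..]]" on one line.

L=[[1,0,0],[2,1,0],[1,1,1]] U=[[3,2,2],[0,2,3],[0,0,-2]]

  r1 -= 2·r0 → [0,2,3]
  r2 -= 1·r0 → [0,2,1]
  r2 -= 1·r1 → [0,0,-2]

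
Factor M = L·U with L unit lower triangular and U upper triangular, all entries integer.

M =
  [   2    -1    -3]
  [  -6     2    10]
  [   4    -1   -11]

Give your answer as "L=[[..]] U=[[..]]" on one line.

L=[[1,0,0],[-3,1,0],[2,-1,1]] U=[[2,-1,-3],[0,-1,1],[0,0,-4]]

  R1 -= -3·R0 → [0,-1,1]
  R2 -= 2·R0 → [0,1,-5]
  R2 -= -1·R1 → [0,0,-4]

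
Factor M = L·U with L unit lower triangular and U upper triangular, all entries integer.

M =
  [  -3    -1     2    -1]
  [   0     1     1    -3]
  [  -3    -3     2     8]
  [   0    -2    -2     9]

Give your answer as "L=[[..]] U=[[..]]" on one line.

  r1 -= 0·r0 → [0,1,1,-3]
  r2 -= 1·r0 → [0,-2,0,9]
  r3 -= 0·r0 → [0,-2,-2,9]
  r2 -= -2·r1 → [0,0,2,3]
  r3 -= -2·r1 → [0,0,0,3]
  r3 -= 0·r2 → [0,0,0,3]

L=[[1,0,0,0],[0,1,0,0],[1,-2,1,0],[0,-2,0,1]] U=[[-3,-1,2,-1],[0,1,1,-3],[0,0,2,3],[0,0,0,3]]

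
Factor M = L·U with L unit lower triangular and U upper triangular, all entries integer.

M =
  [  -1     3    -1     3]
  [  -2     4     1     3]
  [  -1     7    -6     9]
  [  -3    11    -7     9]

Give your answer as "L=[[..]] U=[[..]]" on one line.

L=[[1,0,0,0],[2,1,0,0],[1,-2,1,0],[3,-1,-1,1]] U=[[-1,3,-1,3],[0,-2,3,-3],[0,0,1,0],[0,0,0,-3]]

  R1 -= 2·R0 → [0,-2,3,-3]
  R2 -= 1·R0 → [0,4,-5,6]
  R3 -= 3·R0 → [0,2,-4,0]
  R2 -= -2·R1 → [0,0,1,0]
  R3 -= -1·R1 → [0,0,-1,-3]
  R3 -= -1·R2 → [0,0,0,-3]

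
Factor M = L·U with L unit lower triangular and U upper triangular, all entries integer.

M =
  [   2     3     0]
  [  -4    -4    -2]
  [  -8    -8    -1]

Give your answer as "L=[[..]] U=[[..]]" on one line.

  r1 -= -2·r0 → [0,2,-2]
  r2 -= -4·r0 → [0,4,-1]
  r2 -= 2·r1 → [0,0,3]

L=[[1,0,0],[-2,1,0],[-4,2,1]] U=[[2,3,0],[0,2,-2],[0,0,3]]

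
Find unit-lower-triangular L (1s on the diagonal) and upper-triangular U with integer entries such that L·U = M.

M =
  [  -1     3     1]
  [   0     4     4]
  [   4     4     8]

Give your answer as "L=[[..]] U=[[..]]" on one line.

L=[[1,0,0],[0,1,0],[-4,4,1]] U=[[-1,3,1],[0,4,4],[0,0,-4]]

  R1 -= 0·R0 → [0,4,4]
  R2 -= -4·R0 → [0,16,12]
  R2 -= 4·R1 → [0,0,-4]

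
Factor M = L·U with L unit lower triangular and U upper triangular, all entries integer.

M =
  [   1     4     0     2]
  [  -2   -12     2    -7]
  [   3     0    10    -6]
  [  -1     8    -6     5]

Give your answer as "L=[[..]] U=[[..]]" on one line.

L=[[1,0,0,0],[-2,1,0,0],[3,3,1,0],[-1,-3,0,1]] U=[[1,4,0,2],[0,-4,2,-3],[0,0,4,-3],[0,0,0,-2]]

  R1 -= -2·R0 → [0,-4,2,-3]
  R2 -= 3·R0 → [0,-12,10,-12]
  R3 -= -1·R0 → [0,12,-6,7]
  R2 -= 3·R1 → [0,0,4,-3]
  R3 -= -3·R1 → [0,0,0,-2]
  R3 -= 0·R2 → [0,0,0,-2]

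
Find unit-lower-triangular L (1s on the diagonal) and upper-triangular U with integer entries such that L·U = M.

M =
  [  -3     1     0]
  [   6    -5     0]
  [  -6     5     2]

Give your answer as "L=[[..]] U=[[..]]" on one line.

L=[[1,0,0],[-2,1,0],[2,-1,1]] U=[[-3,1,0],[0,-3,0],[0,0,2]]

  row1 -= -2·row0 → [0,-3,0]
  row2 -= 2·row0 → [0,3,2]
  row2 -= -1·row1 → [0,0,2]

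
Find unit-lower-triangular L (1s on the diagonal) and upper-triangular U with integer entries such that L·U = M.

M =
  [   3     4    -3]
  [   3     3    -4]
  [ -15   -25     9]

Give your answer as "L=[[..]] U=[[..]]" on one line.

L=[[1,0,0],[1,1,0],[-5,5,1]] U=[[3,4,-3],[0,-1,-1],[0,0,-1]]

  r1 -= 1·r0 → [0,-1,-1]
  r2 -= -5·r0 → [0,-5,-6]
  r2 -= 5·r1 → [0,0,-1]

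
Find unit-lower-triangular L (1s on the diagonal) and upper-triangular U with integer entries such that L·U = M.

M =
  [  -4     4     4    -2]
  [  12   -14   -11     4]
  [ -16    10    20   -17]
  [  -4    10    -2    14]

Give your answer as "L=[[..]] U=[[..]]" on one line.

L=[[1,0,0,0],[-3,1,0,0],[4,3,1,0],[1,-3,-3,1]] U=[[-4,4,4,-2],[0,-2,1,-2],[0,0,1,-3],[0,0,0,1]]

  row1 -= -3·row0 → [0,-2,1,-2]
  row2 -= 4·row0 → [0,-6,4,-9]
  row3 -= 1·row0 → [0,6,-6,16]
  row2 -= 3·row1 → [0,0,1,-3]
  row3 -= -3·row1 → [0,0,-3,10]
  row3 -= -3·row2 → [0,0,0,1]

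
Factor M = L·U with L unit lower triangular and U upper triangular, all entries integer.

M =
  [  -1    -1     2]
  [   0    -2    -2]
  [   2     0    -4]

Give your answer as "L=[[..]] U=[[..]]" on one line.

L=[[1,0,0],[0,1,0],[-2,1,1]] U=[[-1,-1,2],[0,-2,-2],[0,0,2]]

  row1 -= 0·row0 → [0,-2,-2]
  row2 -= -2·row0 → [0,-2,0]
  row2 -= 1·row1 → [0,0,2]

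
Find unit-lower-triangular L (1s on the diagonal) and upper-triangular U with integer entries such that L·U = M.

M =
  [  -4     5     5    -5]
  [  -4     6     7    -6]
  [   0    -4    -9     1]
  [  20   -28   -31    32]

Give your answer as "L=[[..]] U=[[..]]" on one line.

L=[[1,0,0,0],[1,1,0,0],[0,-4,1,0],[-5,-3,0,1]] U=[[-4,5,5,-5],[0,1,2,-1],[0,0,-1,-3],[0,0,0,4]]

  r1 -= 1·r0 → [0,1,2,-1]
  r2 -= 0·r0 → [0,-4,-9,1]
  r3 -= -5·r0 → [0,-3,-6,7]
  r2 -= -4·r1 → [0,0,-1,-3]
  r3 -= -3·r1 → [0,0,0,4]
  r3 -= 0·r2 → [0,0,0,4]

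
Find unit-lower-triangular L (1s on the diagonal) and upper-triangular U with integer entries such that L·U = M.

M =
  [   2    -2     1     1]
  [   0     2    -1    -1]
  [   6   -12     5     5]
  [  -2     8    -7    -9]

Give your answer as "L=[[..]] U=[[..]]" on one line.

  r1 -= 0·r0 → [0,2,-1,-1]
  r2 -= 3·r0 → [0,-6,2,2]
  r3 -= -1·r0 → [0,6,-6,-8]
  r2 -= -3·r1 → [0,0,-1,-1]
  r3 -= 3·r1 → [0,0,-3,-5]
  r3 -= 3·r2 → [0,0,0,-2]

L=[[1,0,0,0],[0,1,0,0],[3,-3,1,0],[-1,3,3,1]] U=[[2,-2,1,1],[0,2,-1,-1],[0,0,-1,-1],[0,0,0,-2]]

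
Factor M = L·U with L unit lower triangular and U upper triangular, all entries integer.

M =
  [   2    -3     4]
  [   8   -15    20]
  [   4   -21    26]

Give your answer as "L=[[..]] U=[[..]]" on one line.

  R1 -= 4·R0 → [0,-3,4]
  R2 -= 2·R0 → [0,-15,18]
  R2 -= 5·R1 → [0,0,-2]

L=[[1,0,0],[4,1,0],[2,5,1]] U=[[2,-3,4],[0,-3,4],[0,0,-2]]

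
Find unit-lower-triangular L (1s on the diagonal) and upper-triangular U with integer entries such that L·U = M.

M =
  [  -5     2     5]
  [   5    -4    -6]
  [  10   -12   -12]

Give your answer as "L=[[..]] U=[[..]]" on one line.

  R1 -= -1·R0 → [0,-2,-1]
  R2 -= -2·R0 → [0,-8,-2]
  R2 -= 4·R1 → [0,0,2]

L=[[1,0,0],[-1,1,0],[-2,4,1]] U=[[-5,2,5],[0,-2,-1],[0,0,2]]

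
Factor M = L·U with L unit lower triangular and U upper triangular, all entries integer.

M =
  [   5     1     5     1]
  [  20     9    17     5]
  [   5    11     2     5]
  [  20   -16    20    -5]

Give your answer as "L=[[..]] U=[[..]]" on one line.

  r1 -= 4·r0 → [0,5,-3,1]
  r2 -= 1·r0 → [0,10,-3,4]
  r3 -= 4·r0 → [0,-20,0,-9]
  r2 -= 2·r1 → [0,0,3,2]
  r3 -= -4·r1 → [0,0,-12,-5]
  r3 -= -4·r2 → [0,0,0,3]

L=[[1,0,0,0],[4,1,0,0],[1,2,1,0],[4,-4,-4,1]] U=[[5,1,5,1],[0,5,-3,1],[0,0,3,2],[0,0,0,3]]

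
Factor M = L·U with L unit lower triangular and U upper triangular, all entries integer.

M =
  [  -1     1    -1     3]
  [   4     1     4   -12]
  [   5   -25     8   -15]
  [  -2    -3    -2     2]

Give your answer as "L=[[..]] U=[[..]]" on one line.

L=[[1,0,0,0],[-4,1,0,0],[-5,-4,1,0],[2,-1,0,1]] U=[[-1,1,-1,3],[0,5,0,0],[0,0,3,0],[0,0,0,-4]]

  row1 -= -4·row0 → [0,5,0,0]
  row2 -= -5·row0 → [0,-20,3,0]
  row3 -= 2·row0 → [0,-5,0,-4]
  row2 -= -4·row1 → [0,0,3,0]
  row3 -= -1·row1 → [0,0,0,-4]
  row3 -= 0·row2 → [0,0,0,-4]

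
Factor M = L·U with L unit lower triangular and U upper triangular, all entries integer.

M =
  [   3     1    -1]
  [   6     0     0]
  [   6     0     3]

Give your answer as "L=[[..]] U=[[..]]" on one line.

  row1 -= 2·row0 → [0,-2,2]
  row2 -= 2·row0 → [0,-2,5]
  row2 -= 1·row1 → [0,0,3]

L=[[1,0,0],[2,1,0],[2,1,1]] U=[[3,1,-1],[0,-2,2],[0,0,3]]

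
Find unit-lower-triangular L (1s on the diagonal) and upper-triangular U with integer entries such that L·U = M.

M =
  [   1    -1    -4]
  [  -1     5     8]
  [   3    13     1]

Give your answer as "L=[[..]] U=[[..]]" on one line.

  r1 -= -1·r0 → [0,4,4]
  r2 -= 3·r0 → [0,16,13]
  r2 -= 4·r1 → [0,0,-3]

L=[[1,0,0],[-1,1,0],[3,4,1]] U=[[1,-1,-4],[0,4,4],[0,0,-3]]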